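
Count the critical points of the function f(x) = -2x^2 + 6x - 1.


Find where f'(x) = 0:
f'(x) = -4x + 6
Set f'(x) = 0:
-4x + 6 = 0
x = -6 / (-4) = 3/2
This is a linear equation in x, so there is exactly one solution.
Number of critical points: 1

1


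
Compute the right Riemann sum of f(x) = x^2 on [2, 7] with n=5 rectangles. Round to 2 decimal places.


Right Riemann sum uses right endpoints of each subinterval.
Interval: [2, 7], n = 5
dx = (7 - 2) / 5 = 1
Right endpoints: [3, 4, 5, 6, 7]
f values: [9, 16, 25, 36, 49]
Sum = dx * (sum of f values)
= 1 * 135
= 135 = 135.00

135.00


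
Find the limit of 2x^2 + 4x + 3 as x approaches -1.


Since polynomials are continuous, we use direct substitution.
lim(x->-1) of 2x^2 + 4x + 3
= 2 * (-1)^2 + 4 * (-1) + 3
= 2 - 4 + 3
= 1

1


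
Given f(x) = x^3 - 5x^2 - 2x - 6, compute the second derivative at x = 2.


First derivative:
f'(x) = 3x^2 - 10x - 2
Second derivative:
f''(x) = 6x - 10
Substitute x = 2:
f''(2) = 6 * 2 - 10
= 12 - 10
= 2

2


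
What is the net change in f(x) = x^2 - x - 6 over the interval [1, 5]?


Net change = f(b) - f(a)
f(x) = x^2 - x - 6
Compute f(5):
f(5) = 1 * 5^2 - 1 * 5 - 6
= 25 - 5 - 6
= 14
Compute f(1):
f(1) = 1 * 1^2 - 1 * 1 - 6
= 1 - 1 - 6
= -6
Net change = 14 - (-6) = 20

20


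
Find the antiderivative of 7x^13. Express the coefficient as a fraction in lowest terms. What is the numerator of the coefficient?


Apply the power rule for integration:
integral of ax^n dx = a/(n+1) * x^(n+1) + C
integral of 7x^13 dx
= 7/14 * x^14 + C
= 1/2 * x^14 + C
The coefficient in lowest terms is 1/2, and its numerator is 1

1


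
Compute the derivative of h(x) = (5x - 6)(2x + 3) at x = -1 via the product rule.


Let u(x) = 5x - 6 and v(x) = 2x + 3
u'(x) = 5
v'(x) = 2
Product rule: h'(x) = u'(x)*v(x) + u(x)*v'(x)
= 5 * (2x + 3) + (5x - 6) * 2
At x = -1:
u(-1) = 5 * (-1) - 6 = -11
v(-1) = 2 * (-1) + 3 = 1
h'(-1) = 5 * 1 + (-11) * 2
= 5 - 22
= -17

-17


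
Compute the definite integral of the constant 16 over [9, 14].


The integral of a constant k over [a, b] equals k * (b - a).
integral from 9 to 14 of 16 dx
= 16 * (14 - 9)
= 16 * 5
= 80

80


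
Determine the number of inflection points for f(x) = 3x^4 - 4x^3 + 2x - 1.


Inflection points occur where f''(x) = 0 and concavity changes.
f(x) = 3x^4 - 4x^3 + 2x - 1
f'(x) = 12x^3 - 12x^2 + 2
f''(x) = 36x^2 - 24x
This is a quadratic in x. Use the discriminant to count real roots.
Discriminant = (-24)^2 - 4 * 36 * 0
= 576 - 0
= 576
Since discriminant > 0, f''(x) = 0 has 2 distinct real solutions.
A quadratic with two distinct real roots changes sign at each root, so concavity changes at both.
Number of inflection points: 2

2


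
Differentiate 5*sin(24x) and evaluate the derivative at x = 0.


Apply the chain rule to differentiate 5*sin(24x):
d/dx [5*sin(24x)]
= 5 * cos(24x) * d/dx(24x)
= 5 * 24 * cos(24x)
= 120 * cos(24x)
Evaluate at x = 0:
= 120 * cos(0)
= 120 * 1
= 120

120


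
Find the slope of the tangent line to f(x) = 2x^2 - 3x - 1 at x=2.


The slope of the tangent line equals f'(x) at the point.
f(x) = 2x^2 - 3x - 1
f'(x) = 4x - 3
At x = 2:
f'(2) = 4 * 2 - 3
= 8 - 3
= 5

5


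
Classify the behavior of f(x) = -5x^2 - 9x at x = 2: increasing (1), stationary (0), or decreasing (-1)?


Compute f'(x) to determine behavior:
f'(x) = -10x - 9
f'(2) = -10 * 2 - 9
= -20 - 9
= -29
Since f'(2) < 0, the function is decreasing (-1)

-1


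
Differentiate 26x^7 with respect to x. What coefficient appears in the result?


We apply the power rule: d/dx [ax^n] = a*n * x^(n-1)
d/dx [26x^7]
= 26 * 7 * x^(7-1)
= 182x^6
The coefficient is 182

182


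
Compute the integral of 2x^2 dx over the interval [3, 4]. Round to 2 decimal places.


Find the antiderivative of 2x^2:
F(x) = 2/3 * x^3
Apply the Fundamental Theorem of Calculus:
F(4) - F(3)
= 2/3 * 4^3 - 2/3 * 3^3
= 2/3 * (64 - 27)
= 2/3 * 37
= 74/3 ≈ 24.67

24.67


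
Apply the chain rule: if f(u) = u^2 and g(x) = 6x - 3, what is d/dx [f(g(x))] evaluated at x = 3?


Using the chain rule: (f(g(x)))' = f'(g(x)) * g'(x)
First, find g(3):
g(3) = 6 * 3 - 3 = 15
Next, f'(u) = 2u
And g'(x) = 6
So f'(g(3)) * g'(3)
= 2 * 15 * 6
= 180

180


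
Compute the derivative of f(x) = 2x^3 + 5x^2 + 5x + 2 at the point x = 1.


Differentiate f(x) = 2x^3 + 5x^2 + 5x + 2 term by term:
f'(x) = 6x^2 + 10x + 5
Substitute x = 1:
f'(1) = 6 * 1^2 + 10 * 1 + 5
= 6 + 10 + 5
= 21

21


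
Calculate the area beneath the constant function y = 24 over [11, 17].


The area under a constant function y = 24 is a rectangle.
Width = 17 - 11 = 6
Height = 24
Area = width * height
= 6 * 24
= 144

144


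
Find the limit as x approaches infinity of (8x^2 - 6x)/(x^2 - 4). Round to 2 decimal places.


For limits at infinity with equal-degree polynomials,
we compare leading coefficients.
Numerator leading term: 8x^2
Denominator leading term: x^2
Divide both by x^2:
lim = (8 - 6/x) / (1 - 4/x^2)
As x -> infinity, the 1/x and 1/x^2 terms vanish:
= 8/1 = 8 = 8.00

8.00


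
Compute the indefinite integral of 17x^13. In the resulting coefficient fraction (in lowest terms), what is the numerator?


Apply the power rule for integration:
integral of ax^n dx = a/(n+1) * x^(n+1) + C
integral of 17x^13 dx
= 17/14 * x^14 + C
The coefficient in lowest terms is 17/14, and its numerator is 17

17


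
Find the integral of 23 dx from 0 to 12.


The integral of a constant k over [a, b] equals k * (b - a).
integral from 0 to 12 of 23 dx
= 23 * (12 - 0)
= 23 * 12
= 276

276


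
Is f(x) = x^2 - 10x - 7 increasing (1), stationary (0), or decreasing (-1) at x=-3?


Compute f'(x) to determine behavior:
f'(x) = 2x - 10
f'(-3) = 2 * (-3) - 10
= -6 - 10
= -16
Since f'(-3) < 0, the function is decreasing (-1)

-1


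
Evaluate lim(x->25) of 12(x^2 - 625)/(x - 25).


Direct substitution gives 0/0, so we factor the numerator.
Factor: 12(x^2 - 625) = 12 * (x - 25)(x + 25)
Cancel the common factor (x - 25):
12(x^2 - 625)/(x - 25) = 12 * (x + 25)
Now substitute x = 25:
= 12 * (25 + 25) = 600

600


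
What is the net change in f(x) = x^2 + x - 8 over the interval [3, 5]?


Net change = f(b) - f(a)
f(x) = x^2 + x - 8
Compute f(5):
f(5) = 1 * 5^2 + 1 * 5 - 8
= 25 + 5 - 8
= 22
Compute f(3):
f(3) = 1 * 3^2 + 1 * 3 - 8
= 9 + 3 - 8
= 4
Net change = 22 - 4 = 18

18


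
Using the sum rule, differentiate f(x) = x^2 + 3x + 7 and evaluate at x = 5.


Differentiate term by term using power and sum rules:
f(x) = x^2 + 3x + 7
f'(x) = 2x + 3
Substitute x = 5:
f'(5) = 2 * 5 + 3
= 10 + 3
= 13

13


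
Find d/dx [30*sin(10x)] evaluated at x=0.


Apply the chain rule to differentiate 30*sin(10x):
d/dx [30*sin(10x)]
= 30 * cos(10x) * d/dx(10x)
= 30 * 10 * cos(10x)
= 300 * cos(10x)
Evaluate at x = 0:
= 300 * cos(0)
= 300 * 1
= 300

300


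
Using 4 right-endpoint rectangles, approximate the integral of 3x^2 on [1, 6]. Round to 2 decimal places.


Right Riemann sum uses right endpoints of each subinterval.
Interval: [1, 6], n = 4
dx = (6 - 1) / 4 = 5/4
Right endpoints: [9/4, 7/2, 19/4, 6]
f values: [243/16, 147/4, 1083/16, 108]
Sum = dx * (sum of f values)
= 5/4 * 1821/8
= 9105/32 ≈ 284.53

284.53


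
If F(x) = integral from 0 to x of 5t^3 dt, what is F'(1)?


By the Fundamental Theorem of Calculus (Part 1):
If F(x) = integral from 0 to x of f(t) dt, then F'(x) = f(x)
Here f(t) = 5t^3
So F'(x) = 5x^3
Evaluate at x = 1:
F'(1) = 5 * 1^3
= 5 * 1
= 5

5


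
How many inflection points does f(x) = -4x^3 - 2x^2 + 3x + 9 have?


Inflection points occur where f''(x) = 0 and concavity changes.
f(x) = -4x^3 - 2x^2 + 3x + 9
f'(x) = -12x^2 - 4x + 3
f''(x) = -24x - 4
Set f''(x) = 0:
-24x - 4 = 0
x = 4 / (-24) = -1/6
Since f''(x) is linear (degree 1), it changes sign at this point.
Therefore there is exactly 1 inflection point.

1


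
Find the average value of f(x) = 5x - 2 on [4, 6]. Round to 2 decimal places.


Average value = 1/(b-a) * integral from a to b of f(x) dx
First compute the integral of 5x - 2:
F(x) = (5/2)x^2 - 2x
F(6) = 5/2 * 36 - 2 * 6 = 78
F(4) = 5/2 * 16 - 2 * 4 = 32
Integral = 78 - 32 = 46
Average = 46 / (6 - 4) = 46 / 2
= 23 = 23.00

23.00


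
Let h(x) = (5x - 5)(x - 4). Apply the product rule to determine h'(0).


Let u(x) = 5x - 5 and v(x) = x - 4
u'(x) = 5
v'(x) = 1
Product rule: h'(x) = u'(x)*v(x) + u(x)*v'(x)
= 5 * (x - 4) + (5x - 5) * 1
At x = 0:
u(0) = 5 * 0 - 5 = -5
v(0) = 1 * 0 - 4 = -4
h'(0) = 5 * (-4) + (-5) * 1
= -20 - 5
= -25

-25


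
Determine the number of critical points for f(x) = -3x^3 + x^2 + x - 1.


Find where f'(x) = 0:
f(x) = -3x^3 + x^2 + x - 1
f'(x) = -9x^2 + 2x + 1
This is a quadratic in x. Use the discriminant to count real roots.
Discriminant = (2)^2 - 4 * (-9) * 1
= 4 - (-36)
= 40
Since discriminant > 0, f'(x) = 0 has 2 real solutions.
Number of critical points: 2

2


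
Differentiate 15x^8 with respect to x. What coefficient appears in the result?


We apply the power rule: d/dx [ax^n] = a*n * x^(n-1)
d/dx [15x^8]
= 15 * 8 * x^(8-1)
= 120x^7
The coefficient is 120

120


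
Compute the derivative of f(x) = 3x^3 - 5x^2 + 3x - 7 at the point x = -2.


Differentiate f(x) = 3x^3 - 5x^2 + 3x - 7 term by term:
f'(x) = 9x^2 - 10x + 3
Substitute x = -2:
f'(-2) = 9 * (-2)^2 - 10 * (-2) + 3
= 36 + 20 + 3
= 59

59


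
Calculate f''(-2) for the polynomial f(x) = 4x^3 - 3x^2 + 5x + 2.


First derivative:
f'(x) = 12x^2 - 6x + 5
Second derivative:
f''(x) = 24x - 6
Substitute x = -2:
f''(-2) = 24 * (-2) - 6
= -48 - 6
= -54

-54


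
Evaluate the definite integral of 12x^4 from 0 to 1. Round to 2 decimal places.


Find the antiderivative of 12x^4:
F(x) = 12/5 * x^5
Apply the Fundamental Theorem of Calculus:
F(1) - F(0)
= 12/5 * 1^5 - 12/5 * 0^5
= 12/5 * (1 - 0)
= 12/5 * 1
= 12/5 = 2.40

2.40


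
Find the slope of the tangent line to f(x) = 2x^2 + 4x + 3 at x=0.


The slope of the tangent line equals f'(x) at the point.
f(x) = 2x^2 + 4x + 3
f'(x) = 4x + 4
At x = 0:
f'(0) = 4 * 0 + 4
= 0 + 4
= 4

4


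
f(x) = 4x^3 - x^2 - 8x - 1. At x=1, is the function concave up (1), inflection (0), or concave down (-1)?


Concavity is determined by the sign of f''(x).
f(x) = 4x^3 - x^2 - 8x - 1
f'(x) = 12x^2 - 2x - 8
f''(x) = 24x - 2
f''(1) = 24 * 1 - 2
= 24 - 2
= 22
Since f''(1) > 0, the function is concave up (1)

1


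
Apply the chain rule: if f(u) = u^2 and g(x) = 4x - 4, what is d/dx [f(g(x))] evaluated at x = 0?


Using the chain rule: (f(g(x)))' = f'(g(x)) * g'(x)
First, find g(0):
g(0) = 4 * 0 - 4 = -4
Next, f'(u) = 2u
And g'(x) = 4
So f'(g(0)) * g'(0)
= 2 * (-4) * 4
= -32

-32


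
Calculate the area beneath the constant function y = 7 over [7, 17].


The area under a constant function y = 7 is a rectangle.
Width = 17 - 7 = 10
Height = 7
Area = width * height
= 10 * 7
= 70

70


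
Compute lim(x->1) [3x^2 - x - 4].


Since polynomials are continuous, we use direct substitution.
lim(x->1) of 3x^2 - x - 4
= 3 * 1^2 - 1 * 1 - 4
= 3 - 1 - 4
= -2

-2


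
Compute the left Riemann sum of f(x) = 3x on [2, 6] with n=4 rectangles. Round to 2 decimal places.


Left Riemann sum uses left endpoints of each subinterval.
Interval: [2, 6], n = 4
dx = (6 - 2) / 4 = 1
Left endpoints: [2, 3, 4, 5]
f values: [6, 9, 12, 15]
Sum = dx * (sum of f values)
= 1 * 42
= 42 = 42.00

42.00


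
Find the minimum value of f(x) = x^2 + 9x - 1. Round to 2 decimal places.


For a quadratic f(x) = ax^2 + bx + c with a > 0, the minimum is at the vertex.
Vertex x-coordinate: x = -b/(2a)
x = -(9) / (2 * 1)
x = -9/2
Substitute back to find the minimum value:
f(-9/2) = 1 * (-9/2)^2 + 9 * (-9/2) - 1
= 81/4 - 81/2 - 1
= -85/4 = -21.25

-21.25


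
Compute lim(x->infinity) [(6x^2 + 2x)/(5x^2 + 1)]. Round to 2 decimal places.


For limits at infinity with equal-degree polynomials,
we compare leading coefficients.
Numerator leading term: 6x^2
Denominator leading term: 5x^2
Divide both by x^2:
lim = (6 + 2/x) / (5 + 1/x^2)
As x -> infinity, the 1/x and 1/x^2 terms vanish:
= 6/5 = 1.20

1.20


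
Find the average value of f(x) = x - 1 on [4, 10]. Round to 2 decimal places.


Average value = 1/(b-a) * integral from a to b of f(x) dx
First compute the integral of x - 1:
F(x) = (1/2)x^2 - x
F(10) = 1/2 * 100 - 1 * 10 = 40
F(4) = 1/2 * 16 - 1 * 4 = 4
Integral = 40 - 4 = 36
Average = 36 / (10 - 4) = 36 / 6
= 6 = 6.00

6.00


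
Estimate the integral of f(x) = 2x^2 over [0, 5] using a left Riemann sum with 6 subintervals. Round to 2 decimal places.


Left Riemann sum uses left endpoints of each subinterval.
Interval: [0, 5], n = 6
dx = (5 - 0) / 6 = 5/6
Left endpoints: [0, 5/6, 5/3, 5/2, 10/3, 25/6]
f values: [0, 25/18, 50/9, 25/2, 200/9, 625/18]
Sum = dx * (sum of f values)
= 5/6 * 1375/18
= 6875/108 ≈ 63.66

63.66


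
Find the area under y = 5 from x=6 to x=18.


The area under a constant function y = 5 is a rectangle.
Width = 18 - 6 = 12
Height = 5
Area = width * height
= 12 * 5
= 60

60


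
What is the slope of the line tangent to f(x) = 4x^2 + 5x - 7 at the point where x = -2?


The slope of the tangent line equals f'(x) at the point.
f(x) = 4x^2 + 5x - 7
f'(x) = 8x + 5
At x = -2:
f'(-2) = 8 * (-2) + 5
= -16 + 5
= -11

-11


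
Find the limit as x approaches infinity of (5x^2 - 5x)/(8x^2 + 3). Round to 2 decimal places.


For limits at infinity with equal-degree polynomials,
we compare leading coefficients.
Numerator leading term: 5x^2
Denominator leading term: 8x^2
Divide both by x^2:
lim = (5 - 5/x) / (8 + 3/x^2)
As x -> infinity, the 1/x and 1/x^2 terms vanish:
= 5/8 ≈ 0.63

0.63


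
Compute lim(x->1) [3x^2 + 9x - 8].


Since polynomials are continuous, we use direct substitution.
lim(x->1) of 3x^2 + 9x - 8
= 3 * 1^2 + 9 * 1 - 8
= 3 + 9 - 8
= 4

4


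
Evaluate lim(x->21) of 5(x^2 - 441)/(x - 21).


Direct substitution gives 0/0, so we factor the numerator.
Factor: 5(x^2 - 441) = 5 * (x - 21)(x + 21)
Cancel the common factor (x - 21):
5(x^2 - 441)/(x - 21) = 5 * (x + 21)
Now substitute x = 21:
= 5 * (21 + 21) = 210

210


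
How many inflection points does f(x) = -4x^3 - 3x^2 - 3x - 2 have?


Inflection points occur where f''(x) = 0 and concavity changes.
f(x) = -4x^3 - 3x^2 - 3x - 2
f'(x) = -12x^2 - 6x - 3
f''(x) = -24x - 6
Set f''(x) = 0:
-24x - 6 = 0
x = 6 / (-24) = -1/4
Since f''(x) is linear (degree 1), it changes sign at this point.
Therefore there is exactly 1 inflection point.

1


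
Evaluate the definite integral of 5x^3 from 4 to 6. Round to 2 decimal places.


Find the antiderivative of 5x^3:
F(x) = 5/4 * x^4
Apply the Fundamental Theorem of Calculus:
F(6) - F(4)
= 5/4 * 6^4 - 5/4 * 4^4
= 5/4 * (1296 - 256)
= 5/4 * 1040
= 1300 = 1300.00

1300.00


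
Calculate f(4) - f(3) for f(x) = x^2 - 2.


Net change = f(b) - f(a)
f(x) = x^2 - 2
Compute f(4):
f(4) = 1 * 4^2 + 0 * 4 - 2
= 16 + 0 - 2
= 14
Compute f(3):
f(3) = 1 * 3^2 + 0 * 3 - 2
= 9 + 0 - 2
= 7
Net change = 14 - 7 = 7

7


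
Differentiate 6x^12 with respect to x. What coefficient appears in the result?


We apply the power rule: d/dx [ax^n] = a*n * x^(n-1)
d/dx [6x^12]
= 6 * 12 * x^(12-1)
= 72x^11
The coefficient is 72

72


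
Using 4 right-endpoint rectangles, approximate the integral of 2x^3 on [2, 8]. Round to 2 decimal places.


Right Riemann sum uses right endpoints of each subinterval.
Interval: [2, 8], n = 4
dx = (8 - 2) / 4 = 3/2
Right endpoints: [7/2, 5, 13/2, 8]
f values: [343/4, 250, 2197/4, 1024]
Sum = dx * (sum of f values)
= 3/2 * 1909
= 5727/2 = 2863.50

2863.50


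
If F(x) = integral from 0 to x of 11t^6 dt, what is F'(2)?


By the Fundamental Theorem of Calculus (Part 1):
If F(x) = integral from 0 to x of f(t) dt, then F'(x) = f(x)
Here f(t) = 11t^6
So F'(x) = 11x^6
Evaluate at x = 2:
F'(2) = 11 * 2^6
= 11 * 64
= 704

704


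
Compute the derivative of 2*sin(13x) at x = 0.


Apply the chain rule to differentiate 2*sin(13x):
d/dx [2*sin(13x)]
= 2 * cos(13x) * d/dx(13x)
= 2 * 13 * cos(13x)
= 26 * cos(13x)
Evaluate at x = 0:
= 26 * cos(0)
= 26 * 1
= 26

26


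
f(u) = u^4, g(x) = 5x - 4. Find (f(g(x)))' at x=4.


Using the chain rule: (f(g(x)))' = f'(g(x)) * g'(x)
First, find g(4):
g(4) = 5 * 4 - 4 = 16
Next, f'(u) = 4u^3
And g'(x) = 5
So f'(g(4)) * g'(4)
= 4 * 16^3 * 5
= 4 * 4096 * 5
= 81920

81920


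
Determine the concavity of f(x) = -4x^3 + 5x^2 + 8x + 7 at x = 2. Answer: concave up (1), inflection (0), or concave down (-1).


Concavity is determined by the sign of f''(x).
f(x) = -4x^3 + 5x^2 + 8x + 7
f'(x) = -12x^2 + 10x + 8
f''(x) = -24x + 10
f''(2) = -24 * 2 + 10
= -48 + 10
= -38
Since f''(2) < 0, the function is concave down (-1)

-1


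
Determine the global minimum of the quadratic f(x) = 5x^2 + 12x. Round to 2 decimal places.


For a quadratic f(x) = ax^2 + bx + c with a > 0, the minimum is at the vertex.
Vertex x-coordinate: x = -b/(2a)
x = -(12) / (2 * 5)
x = -12/10 = -6/5
Substitute back to find the minimum value:
f(-6/5) = 5 * (-6/5)^2 + 12 * (-6/5) + 0
= 36/5 - 72/5 + 0
= -36/5 = -7.20

-7.20


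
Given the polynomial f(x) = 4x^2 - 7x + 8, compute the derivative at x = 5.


Differentiate term by term using power and sum rules:
f(x) = 4x^2 - 7x + 8
f'(x) = 8x - 7
Substitute x = 5:
f'(5) = 8 * 5 - 7
= 40 - 7
= 33

33


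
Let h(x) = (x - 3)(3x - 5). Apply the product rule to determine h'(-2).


Let u(x) = x - 3 and v(x) = 3x - 5
u'(x) = 1
v'(x) = 3
Product rule: h'(x) = u'(x)*v(x) + u(x)*v'(x)
= 1 * (3x - 5) + (x - 3) * 3
At x = -2:
u(-2) = 1 * (-2) - 3 = -5
v(-2) = 3 * (-2) - 5 = -11
h'(-2) = 1 * (-11) + (-5) * 3
= -11 - 15
= -26

-26


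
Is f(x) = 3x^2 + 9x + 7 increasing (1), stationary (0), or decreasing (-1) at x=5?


Compute f'(x) to determine behavior:
f'(x) = 6x + 9
f'(5) = 6 * 5 + 9
= 30 + 9
= 39
Since f'(5) > 0, the function is increasing (1)

1


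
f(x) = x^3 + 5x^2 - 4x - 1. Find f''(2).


First derivative:
f'(x) = 3x^2 + 10x - 4
Second derivative:
f''(x) = 6x + 10
Substitute x = 2:
f''(2) = 6 * 2 + 10
= 12 + 10
= 22

22


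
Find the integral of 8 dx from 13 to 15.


The integral of a constant k over [a, b] equals k * (b - a).
integral from 13 to 15 of 8 dx
= 8 * (15 - 13)
= 8 * 2
= 16

16


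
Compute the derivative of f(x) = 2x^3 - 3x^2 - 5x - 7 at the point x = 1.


Differentiate f(x) = 2x^3 - 3x^2 - 5x - 7 term by term:
f'(x) = 6x^2 - 6x - 5
Substitute x = 1:
f'(1) = 6 * 1^2 - 6 * 1 - 5
= 6 - 6 - 5
= -5

-5


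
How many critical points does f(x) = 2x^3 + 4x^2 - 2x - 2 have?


Find where f'(x) = 0:
f(x) = 2x^3 + 4x^2 - 2x - 2
f'(x) = 6x^2 + 8x - 2
This is a quadratic in x. Use the discriminant to count real roots.
Discriminant = (8)^2 - 4 * 6 * (-2)
= 64 - (-48)
= 112
Since discriminant > 0, f'(x) = 0 has 2 real solutions.
Number of critical points: 2

2


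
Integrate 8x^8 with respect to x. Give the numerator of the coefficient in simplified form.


Apply the power rule for integration:
integral of ax^n dx = a/(n+1) * x^(n+1) + C
integral of 8x^8 dx
= 8/9 * x^9 + C
The coefficient in lowest terms is 8/9, and its numerator is 8

8


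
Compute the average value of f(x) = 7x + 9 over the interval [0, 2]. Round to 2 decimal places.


Average value = 1/(b-a) * integral from a to b of f(x) dx
First compute the integral of 7x + 9:
F(x) = (7/2)x^2 + 9x
F(2) = 7/2 * 4 + 9 * 2 = 32
F(0) = 7/2 * 0 + 9 * 0 = 0
Integral = 32 - 0 = 32
Average = 32 / (2 - 0) = 32 / 2
= 16 = 16.00

16.00


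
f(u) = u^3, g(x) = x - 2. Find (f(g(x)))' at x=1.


Using the chain rule: (f(g(x)))' = f'(g(x)) * g'(x)
First, find g(1):
g(1) = 1 * 1 - 2 = -1
Next, f'(u) = 3u^2
And g'(x) = 1
So f'(g(1)) * g'(1)
= 3 * (-1)^2 * 1
= 3 * 1 * 1
= 3

3


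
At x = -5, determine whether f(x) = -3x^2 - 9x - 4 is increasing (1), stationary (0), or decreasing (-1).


Compute f'(x) to determine behavior:
f'(x) = -6x - 9
f'(-5) = -6 * (-5) - 9
= 30 - 9
= 21
Since f'(-5) > 0, the function is increasing (1)

1


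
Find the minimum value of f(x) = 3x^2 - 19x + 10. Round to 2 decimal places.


For a quadratic f(x) = ax^2 + bx + c with a > 0, the minimum is at the vertex.
Vertex x-coordinate: x = -b/(2a)
x = -(-19) / (2 * 3)
x = 19/6
Substitute back to find the minimum value:
f(19/6) = 3 * (19/6)^2 - 19 * (19/6) + 10
= 361/12 - 361/6 + 10
= -241/12 ≈ -20.08

-20.08


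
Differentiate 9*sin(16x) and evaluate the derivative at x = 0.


Apply the chain rule to differentiate 9*sin(16x):
d/dx [9*sin(16x)]
= 9 * cos(16x) * d/dx(16x)
= 9 * 16 * cos(16x)
= 144 * cos(16x)
Evaluate at x = 0:
= 144 * cos(0)
= 144 * 1
= 144

144


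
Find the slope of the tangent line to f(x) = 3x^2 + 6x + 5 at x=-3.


The slope of the tangent line equals f'(x) at the point.
f(x) = 3x^2 + 6x + 5
f'(x) = 6x + 6
At x = -3:
f'(-3) = 6 * (-3) + 6
= -18 + 6
= -12

-12


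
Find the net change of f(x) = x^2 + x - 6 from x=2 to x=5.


Net change = f(b) - f(a)
f(x) = x^2 + x - 6
Compute f(5):
f(5) = 1 * 5^2 + 1 * 5 - 6
= 25 + 5 - 6
= 24
Compute f(2):
f(2) = 1 * 2^2 + 1 * 2 - 6
= 4 + 2 - 6
= 0
Net change = 24 - 0 = 24

24


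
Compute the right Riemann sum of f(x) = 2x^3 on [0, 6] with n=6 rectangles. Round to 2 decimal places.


Right Riemann sum uses right endpoints of each subinterval.
Interval: [0, 6], n = 6
dx = (6 - 0) / 6 = 1
Right endpoints: [1, 2, 3, 4, 5, 6]
f values: [2, 16, 54, 128, 250, 432]
Sum = dx * (sum of f values)
= 1 * 882
= 882 = 882.00

882.00


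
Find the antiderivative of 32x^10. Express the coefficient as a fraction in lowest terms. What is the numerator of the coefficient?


Apply the power rule for integration:
integral of ax^n dx = a/(n+1) * x^(n+1) + C
integral of 32x^10 dx
= 32/11 * x^11 + C
The coefficient in lowest terms is 32/11, and its numerator is 32

32


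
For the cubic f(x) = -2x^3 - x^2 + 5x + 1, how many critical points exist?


Find where f'(x) = 0:
f(x) = -2x^3 - x^2 + 5x + 1
f'(x) = -6x^2 - 2x + 5
This is a quadratic in x. Use the discriminant to count real roots.
Discriminant = (-2)^2 - 4 * (-6) * 5
= 4 - (-120)
= 124
Since discriminant > 0, f'(x) = 0 has 2 real solutions.
Number of critical points: 2

2


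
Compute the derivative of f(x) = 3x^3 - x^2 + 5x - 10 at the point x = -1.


Differentiate f(x) = 3x^3 - x^2 + 5x - 10 term by term:
f'(x) = 9x^2 - 2x + 5
Substitute x = -1:
f'(-1) = 9 * (-1)^2 - 2 * (-1) + 5
= 9 + 2 + 5
= 16

16


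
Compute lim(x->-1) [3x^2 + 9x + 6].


Since polynomials are continuous, we use direct substitution.
lim(x->-1) of 3x^2 + 9x + 6
= 3 * (-1)^2 + 9 * (-1) + 6
= 3 - 9 + 6
= 0

0


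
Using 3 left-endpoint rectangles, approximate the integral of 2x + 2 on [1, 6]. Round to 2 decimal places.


Left Riemann sum uses left endpoints of each subinterval.
Interval: [1, 6], n = 3
dx = (6 - 1) / 3 = 5/3
Left endpoints: [1, 8/3, 13/3]
f values: [4, 22/3, 32/3]
Sum = dx * (sum of f values)
= 5/3 * 22
= 110/3 ≈ 36.67

36.67


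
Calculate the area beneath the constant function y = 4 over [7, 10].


The area under a constant function y = 4 is a rectangle.
Width = 10 - 7 = 3
Height = 4
Area = width * height
= 3 * 4
= 12

12


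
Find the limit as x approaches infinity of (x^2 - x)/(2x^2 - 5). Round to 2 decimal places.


For limits at infinity with equal-degree polynomials,
we compare leading coefficients.
Numerator leading term: x^2
Denominator leading term: 2x^2
Divide both by x^2:
lim = (1 - 1/x) / (2 - 5/x^2)
As x -> infinity, the 1/x and 1/x^2 terms vanish:
= 1/2 = 0.50

0.50


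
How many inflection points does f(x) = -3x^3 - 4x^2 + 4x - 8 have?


Inflection points occur where f''(x) = 0 and concavity changes.
f(x) = -3x^3 - 4x^2 + 4x - 8
f'(x) = -9x^2 - 8x + 4
f''(x) = -18x - 8
Set f''(x) = 0:
-18x - 8 = 0
x = 8 / (-18) = -4/9
Since f''(x) is linear (degree 1), it changes sign at this point.
Therefore there is exactly 1 inflection point.

1


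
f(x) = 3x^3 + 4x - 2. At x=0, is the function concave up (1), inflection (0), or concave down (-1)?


Concavity is determined by the sign of f''(x).
f(x) = 3x^3 + 4x - 2
f'(x) = 9x^2 + 4
f''(x) = 18x
f''(0) = 18 * 0 + 0
= 0 + 0
= 0
f''(0) = 0, and f''(x) is linear with nonzero slope 18, so f'' changes sign at x = 0. Hence the function is at an inflection point (0)

0


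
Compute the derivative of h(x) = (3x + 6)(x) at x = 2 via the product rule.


Let u(x) = 3x + 6 and v(x) = x
u'(x) = 3
v'(x) = 1
Product rule: h'(x) = u'(x)*v(x) + u(x)*v'(x)
= 3 * (x) + (3x + 6) * 1
At x = 2:
u(2) = 3 * 2 + 6 = 12
v(2) = 1 * 2 + 0 = 2
h'(2) = 3 * 2 + 12 * 1
= 6 + 12
= 18

18


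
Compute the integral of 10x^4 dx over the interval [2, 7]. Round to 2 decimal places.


Find the antiderivative of 10x^4:
F(x) = 10/5 * x^5
Apply the Fundamental Theorem of Calculus:
F(7) - F(2)
= 10/5 * 7^5 - 10/5 * 2^5
= 10/5 * (16807 - 32)
= 10/5 * 16775
= 33550 = 33550.00

33550.00


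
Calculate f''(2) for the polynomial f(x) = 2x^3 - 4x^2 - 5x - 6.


First derivative:
f'(x) = 6x^2 - 8x - 5
Second derivative:
f''(x) = 12x - 8
Substitute x = 2:
f''(2) = 12 * 2 - 8
= 24 - 8
= 16

16


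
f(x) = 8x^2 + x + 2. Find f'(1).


Differentiate term by term using power and sum rules:
f(x) = 8x^2 + x + 2
f'(x) = 16x + 1
Substitute x = 1:
f'(1) = 16 * 1 + 1
= 16 + 1
= 17

17


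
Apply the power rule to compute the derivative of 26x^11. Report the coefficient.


We apply the power rule: d/dx [ax^n] = a*n * x^(n-1)
d/dx [26x^11]
= 26 * 11 * x^(11-1)
= 286x^10
The coefficient is 286

286


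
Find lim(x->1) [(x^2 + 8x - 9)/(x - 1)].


Direct substitution gives 0/0, so we factor the numerator.
Factor: (x^2 + 8x - 9) = (x - 1)(x + 9)
Cancel the common factor (x - 1):
(x^2 + 8x - 9)/(x - 1) = (x + 9)
Now substitute x = 1:
= (1) - (-9) = 10

10


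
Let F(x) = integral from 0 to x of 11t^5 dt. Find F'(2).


By the Fundamental Theorem of Calculus (Part 1):
If F(x) = integral from 0 to x of f(t) dt, then F'(x) = f(x)
Here f(t) = 11t^5
So F'(x) = 11x^5
Evaluate at x = 2:
F'(2) = 11 * 2^5
= 11 * 32
= 352

352


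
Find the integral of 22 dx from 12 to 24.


The integral of a constant k over [a, b] equals k * (b - a).
integral from 12 to 24 of 22 dx
= 22 * (24 - 12)
= 22 * 12
= 264

264


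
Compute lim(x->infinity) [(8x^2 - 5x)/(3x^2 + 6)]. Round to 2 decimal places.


For limits at infinity with equal-degree polynomials,
we compare leading coefficients.
Numerator leading term: 8x^2
Denominator leading term: 3x^2
Divide both by x^2:
lim = (8 - 5/x) / (3 + 6/x^2)
As x -> infinity, the 1/x and 1/x^2 terms vanish:
= 8/3 ≈ 2.67

2.67


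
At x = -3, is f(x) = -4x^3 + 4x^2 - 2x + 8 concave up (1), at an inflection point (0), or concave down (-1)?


Concavity is determined by the sign of f''(x).
f(x) = -4x^3 + 4x^2 - 2x + 8
f'(x) = -12x^2 + 8x - 2
f''(x) = -24x + 8
f''(-3) = -24 * (-3) + 8
= 72 + 8
= 80
Since f''(-3) > 0, the function is concave up (1)

1


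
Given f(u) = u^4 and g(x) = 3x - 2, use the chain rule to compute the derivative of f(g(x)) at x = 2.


Using the chain rule: (f(g(x)))' = f'(g(x)) * g'(x)
First, find g(2):
g(2) = 3 * 2 - 2 = 4
Next, f'(u) = 4u^3
And g'(x) = 3
So f'(g(2)) * g'(2)
= 4 * 4^3 * 3
= 4 * 64 * 3
= 768

768


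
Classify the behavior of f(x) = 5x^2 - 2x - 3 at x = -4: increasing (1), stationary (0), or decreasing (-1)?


Compute f'(x) to determine behavior:
f'(x) = 10x - 2
f'(-4) = 10 * (-4) - 2
= -40 - 2
= -42
Since f'(-4) < 0, the function is decreasing (-1)

-1


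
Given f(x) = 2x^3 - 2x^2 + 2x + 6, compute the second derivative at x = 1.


First derivative:
f'(x) = 6x^2 - 4x + 2
Second derivative:
f''(x) = 12x - 4
Substitute x = 1:
f''(1) = 12 * 1 - 4
= 12 - 4
= 8

8


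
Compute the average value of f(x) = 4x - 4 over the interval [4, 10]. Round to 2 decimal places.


Average value = 1/(b-a) * integral from a to b of f(x) dx
First compute the integral of 4x - 4:
F(x) = 2x^2 - 4x
F(10) = 2 * 100 - 4 * 10 = 160
F(4) = 2 * 16 - 4 * 4 = 16
Integral = 160 - 16 = 144
Average = 144 / (10 - 4) = 144 / 6
= 24 = 24.00

24.00


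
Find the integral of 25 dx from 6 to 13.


The integral of a constant k over [a, b] equals k * (b - a).
integral from 6 to 13 of 25 dx
= 25 * (13 - 6)
= 25 * 7
= 175

175


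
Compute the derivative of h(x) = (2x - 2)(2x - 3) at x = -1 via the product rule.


Let u(x) = 2x - 2 and v(x) = 2x - 3
u'(x) = 2
v'(x) = 2
Product rule: h'(x) = u'(x)*v(x) + u(x)*v'(x)
= 2 * (2x - 3) + (2x - 2) * 2
At x = -1:
u(-1) = 2 * (-1) - 2 = -4
v(-1) = 2 * (-1) - 3 = -5
h'(-1) = 2 * (-5) + (-4) * 2
= -10 - 8
= -18

-18


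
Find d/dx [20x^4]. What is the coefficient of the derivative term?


We apply the power rule: d/dx [ax^n] = a*n * x^(n-1)
d/dx [20x^4]
= 20 * 4 * x^(4-1)
= 80x^3
The coefficient is 80

80


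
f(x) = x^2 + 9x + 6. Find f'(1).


Differentiate term by term using power and sum rules:
f(x) = x^2 + 9x + 6
f'(x) = 2x + 9
Substitute x = 1:
f'(1) = 2 * 1 + 9
= 2 + 9
= 11

11


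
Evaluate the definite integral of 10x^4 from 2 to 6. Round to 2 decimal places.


Find the antiderivative of 10x^4:
F(x) = 10/5 * x^5
Apply the Fundamental Theorem of Calculus:
F(6) - F(2)
= 10/5 * 6^5 - 10/5 * 2^5
= 10/5 * (7776 - 32)
= 10/5 * 7744
= 15488 = 15488.00

15488.00


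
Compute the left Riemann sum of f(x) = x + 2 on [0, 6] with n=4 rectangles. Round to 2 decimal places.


Left Riemann sum uses left endpoints of each subinterval.
Interval: [0, 6], n = 4
dx = (6 - 0) / 4 = 3/2
Left endpoints: [0, 3/2, 3, 9/2]
f values: [2, 7/2, 5, 13/2]
Sum = dx * (sum of f values)
= 3/2 * 17
= 51/2 = 25.50

25.50


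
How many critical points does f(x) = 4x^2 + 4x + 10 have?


Find where f'(x) = 0:
f'(x) = 8x + 4
Set f'(x) = 0:
8x + 4 = 0
x = -4 / 8 = -1/2
This is a linear equation in x, so there is exactly one solution.
Number of critical points: 1

1


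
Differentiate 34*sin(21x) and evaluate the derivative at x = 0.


Apply the chain rule to differentiate 34*sin(21x):
d/dx [34*sin(21x)]
= 34 * cos(21x) * d/dx(21x)
= 34 * 21 * cos(21x)
= 714 * cos(21x)
Evaluate at x = 0:
= 714 * cos(0)
= 714 * 1
= 714

714


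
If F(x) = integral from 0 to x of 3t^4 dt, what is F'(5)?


By the Fundamental Theorem of Calculus (Part 1):
If F(x) = integral from 0 to x of f(t) dt, then F'(x) = f(x)
Here f(t) = 3t^4
So F'(x) = 3x^4
Evaluate at x = 5:
F'(5) = 3 * 5^4
= 3 * 625
= 1875

1875


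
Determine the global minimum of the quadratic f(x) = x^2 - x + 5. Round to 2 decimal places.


For a quadratic f(x) = ax^2 + bx + c with a > 0, the minimum is at the vertex.
Vertex x-coordinate: x = -b/(2a)
x = -(-1) / (2 * 1)
x = 1/2
Substitute back to find the minimum value:
f(1/2) = 1 * (1/2)^2 - 1 * (1/2) + 5
= 1/4 - 1/2 + 5
= 19/4 = 4.75

4.75


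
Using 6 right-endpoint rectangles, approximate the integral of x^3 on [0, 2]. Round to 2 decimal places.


Right Riemann sum uses right endpoints of each subinterval.
Interval: [0, 2], n = 6
dx = (2 - 0) / 6 = 1/3
Right endpoints: [1/3, 2/3, 1, 4/3, 5/3, 2]
f values: [1/27, 8/27, 1, 64/27, 125/27, 8]
Sum = dx * (sum of f values)
= 1/3 * 49/3
= 49/9 ≈ 5.44

5.44


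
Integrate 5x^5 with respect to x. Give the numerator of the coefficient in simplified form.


Apply the power rule for integration:
integral of ax^n dx = a/(n+1) * x^(n+1) + C
integral of 5x^5 dx
= 5/6 * x^6 + C
The coefficient in lowest terms is 5/6, and its numerator is 5

5


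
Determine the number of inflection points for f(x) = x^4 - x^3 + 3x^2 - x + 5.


Inflection points occur where f''(x) = 0 and concavity changes.
f(x) = x^4 - x^3 + 3x^2 - x + 5
f'(x) = 4x^3 - 3x^2 + 6x - 1
f''(x) = 12x^2 - 6x + 6
This is a quadratic in x. Use the discriminant to count real roots.
Discriminant = (-6)^2 - 4 * 12 * 6
= 36 - 288
= -252
Since discriminant < 0, f''(x) = 0 has no real solutions.
Number of inflection points: 0

0


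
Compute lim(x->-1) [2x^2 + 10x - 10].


Since polynomials are continuous, we use direct substitution.
lim(x->-1) of 2x^2 + 10x - 10
= 2 * (-1)^2 + 10 * (-1) - 10
= 2 - 10 - 10
= -18

-18


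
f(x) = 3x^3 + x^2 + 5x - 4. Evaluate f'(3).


Differentiate f(x) = 3x^3 + x^2 + 5x - 4 term by term:
f'(x) = 9x^2 + 2x + 5
Substitute x = 3:
f'(3) = 9 * 3^2 + 2 * 3 + 5
= 81 + 6 + 5
= 92

92


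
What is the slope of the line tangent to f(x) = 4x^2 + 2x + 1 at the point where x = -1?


The slope of the tangent line equals f'(x) at the point.
f(x) = 4x^2 + 2x + 1
f'(x) = 8x + 2
At x = -1:
f'(-1) = 8 * (-1) + 2
= -8 + 2
= -6

-6


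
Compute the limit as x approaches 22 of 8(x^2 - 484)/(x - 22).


Direct substitution gives 0/0, so we factor the numerator.
Factor: 8(x^2 - 484) = 8 * (x - 22)(x + 22)
Cancel the common factor (x - 22):
8(x^2 - 484)/(x - 22) = 8 * (x + 22)
Now substitute x = 22:
= 8 * (22 + 22) = 352

352


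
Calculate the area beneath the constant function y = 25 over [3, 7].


The area under a constant function y = 25 is a rectangle.
Width = 7 - 3 = 4
Height = 25
Area = width * height
= 4 * 25
= 100

100


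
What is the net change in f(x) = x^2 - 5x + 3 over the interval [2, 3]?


Net change = f(b) - f(a)
f(x) = x^2 - 5x + 3
Compute f(3):
f(3) = 1 * 3^2 - 5 * 3 + 3
= 9 - 15 + 3
= -3
Compute f(2):
f(2) = 1 * 2^2 - 5 * 2 + 3
= 4 - 10 + 3
= -3
Net change = -3 - (-3) = 0

0


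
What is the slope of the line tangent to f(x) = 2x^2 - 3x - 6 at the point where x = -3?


The slope of the tangent line equals f'(x) at the point.
f(x) = 2x^2 - 3x - 6
f'(x) = 4x - 3
At x = -3:
f'(-3) = 4 * (-3) - 3
= -12 - 3
= -15

-15


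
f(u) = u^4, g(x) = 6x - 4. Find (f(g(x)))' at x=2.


Using the chain rule: (f(g(x)))' = f'(g(x)) * g'(x)
First, find g(2):
g(2) = 6 * 2 - 4 = 8
Next, f'(u) = 4u^3
And g'(x) = 6
So f'(g(2)) * g'(2)
= 4 * 8^3 * 6
= 4 * 512 * 6
= 12288

12288


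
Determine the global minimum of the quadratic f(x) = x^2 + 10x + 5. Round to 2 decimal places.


For a quadratic f(x) = ax^2 + bx + c with a > 0, the minimum is at the vertex.
Vertex x-coordinate: x = -b/(2a)
x = -(10) / (2 * 1)
x = -10/2 = -5
Substitute back to find the minimum value:
f(-5) = 1 * (-5)^2 + 10 * (-5) + 5
= 25 - 50 + 5
= -20 = -20.00

-20.00


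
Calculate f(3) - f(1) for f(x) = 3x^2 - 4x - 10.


Net change = f(b) - f(a)
f(x) = 3x^2 - 4x - 10
Compute f(3):
f(3) = 3 * 3^2 - 4 * 3 - 10
= 27 - 12 - 10
= 5
Compute f(1):
f(1) = 3 * 1^2 - 4 * 1 - 10
= 3 - 4 - 10
= -11
Net change = 5 - (-11) = 16

16


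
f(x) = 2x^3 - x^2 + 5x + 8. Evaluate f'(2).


Differentiate f(x) = 2x^3 - x^2 + 5x + 8 term by term:
f'(x) = 6x^2 - 2x + 5
Substitute x = 2:
f'(2) = 6 * 2^2 - 2 * 2 + 5
= 24 - 4 + 5
= 25

25


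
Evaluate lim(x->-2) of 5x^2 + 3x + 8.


Since polynomials are continuous, we use direct substitution.
lim(x->-2) of 5x^2 + 3x + 8
= 5 * (-2)^2 + 3 * (-2) + 8
= 20 - 6 + 8
= 22

22


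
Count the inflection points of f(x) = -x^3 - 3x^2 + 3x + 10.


Inflection points occur where f''(x) = 0 and concavity changes.
f(x) = -x^3 - 3x^2 + 3x + 10
f'(x) = -3x^2 - 6x + 3
f''(x) = -6x - 6
Set f''(x) = 0:
-6x - 6 = 0
x = 6 / (-6) = -1
Since f''(x) is linear (degree 1), it changes sign at this point.
Therefore there is exactly 1 inflection point.

1


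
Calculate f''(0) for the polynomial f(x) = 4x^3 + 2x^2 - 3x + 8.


First derivative:
f'(x) = 12x^2 + 4x - 3
Second derivative:
f''(x) = 24x + 4
Substitute x = 0:
f''(0) = 24 * 0 + 4
= 0 + 4
= 4

4


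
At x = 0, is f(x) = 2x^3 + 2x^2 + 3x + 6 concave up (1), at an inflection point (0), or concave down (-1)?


Concavity is determined by the sign of f''(x).
f(x) = 2x^3 + 2x^2 + 3x + 6
f'(x) = 6x^2 + 4x + 3
f''(x) = 12x + 4
f''(0) = 12 * 0 + 4
= 0 + 4
= 4
Since f''(0) > 0, the function is concave up (1)

1


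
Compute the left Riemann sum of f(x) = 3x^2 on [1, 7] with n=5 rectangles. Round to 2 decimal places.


Left Riemann sum uses left endpoints of each subinterval.
Interval: [1, 7], n = 5
dx = (7 - 1) / 5 = 6/5
Left endpoints: [1, 11/5, 17/5, 23/5, 29/5]
f values: [3, 363/25, 867/25, 1587/25, 2523/25]
Sum = dx * (sum of f values)
= 6/5 * 1083/5
= 6498/25 = 259.92

259.92


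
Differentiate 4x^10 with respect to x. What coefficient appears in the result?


We apply the power rule: d/dx [ax^n] = a*n * x^(n-1)
d/dx [4x^10]
= 4 * 10 * x^(10-1)
= 40x^9
The coefficient is 40

40


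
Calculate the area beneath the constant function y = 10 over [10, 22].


The area under a constant function y = 10 is a rectangle.
Width = 22 - 10 = 12
Height = 10
Area = width * height
= 12 * 10
= 120

120


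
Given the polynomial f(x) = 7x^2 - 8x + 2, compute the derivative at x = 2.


Differentiate term by term using power and sum rules:
f(x) = 7x^2 - 8x + 2
f'(x) = 14x - 8
Substitute x = 2:
f'(2) = 14 * 2 - 8
= 28 - 8
= 20

20


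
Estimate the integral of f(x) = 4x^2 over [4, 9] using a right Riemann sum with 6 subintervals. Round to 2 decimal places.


Right Riemann sum uses right endpoints of each subinterval.
Interval: [4, 9], n = 6
dx = (9 - 4) / 6 = 5/6
Right endpoints: [29/6, 17/3, 13/2, 22/3, 49/6, 9]
f values: [841/9, 1156/9, 169, 1936/9, 2401/9, 324]
Sum = dx * (sum of f values)
= 5/6 * 10771/9
= 53855/54 ≈ 997.31

997.31


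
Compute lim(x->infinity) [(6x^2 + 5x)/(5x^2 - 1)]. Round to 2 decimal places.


For limits at infinity with equal-degree polynomials,
we compare leading coefficients.
Numerator leading term: 6x^2
Denominator leading term: 5x^2
Divide both by x^2:
lim = (6 + 5/x) / (5 - 1/x^2)
As x -> infinity, the 1/x and 1/x^2 terms vanish:
= 6/5 = 1.20

1.20


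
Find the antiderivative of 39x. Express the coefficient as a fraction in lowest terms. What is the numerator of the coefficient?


Apply the power rule for integration:
integral of ax^n dx = a/(n+1) * x^(n+1) + C
integral of 39x dx
= 39/2 * x^2 + C
The coefficient in lowest terms is 39/2, and its numerator is 39

39


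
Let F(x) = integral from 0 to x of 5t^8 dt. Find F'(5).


By the Fundamental Theorem of Calculus (Part 1):
If F(x) = integral from 0 to x of f(t) dt, then F'(x) = f(x)
Here f(t) = 5t^8
So F'(x) = 5x^8
Evaluate at x = 5:
F'(5) = 5 * 5^8
= 5 * 390625
= 1953125

1953125


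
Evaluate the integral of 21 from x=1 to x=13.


The integral of a constant k over [a, b] equals k * (b - a).
integral from 1 to 13 of 21 dx
= 21 * (13 - 1)
= 21 * 12
= 252

252


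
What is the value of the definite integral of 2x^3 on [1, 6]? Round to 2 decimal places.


Find the antiderivative of 2x^3:
F(x) = 2/4 * x^4
Apply the Fundamental Theorem of Calculus:
F(6) - F(1)
= 2/4 * 6^4 - 2/4 * 1^4
= 2/4 * (1296 - 1)
= 2/4 * 1295
= 1295/2 = 647.50

647.50


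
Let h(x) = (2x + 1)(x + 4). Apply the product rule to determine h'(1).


Let u(x) = 2x + 1 and v(x) = x + 4
u'(x) = 2
v'(x) = 1
Product rule: h'(x) = u'(x)*v(x) + u(x)*v'(x)
= 2 * (x + 4) + (2x + 1) * 1
At x = 1:
u(1) = 2 * 1 + 1 = 3
v(1) = 1 * 1 + 4 = 5
h'(1) = 2 * 5 + 3 * 1
= 10 + 3
= 13

13


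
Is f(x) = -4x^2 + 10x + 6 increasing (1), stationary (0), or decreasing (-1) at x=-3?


Compute f'(x) to determine behavior:
f'(x) = -8x + 10
f'(-3) = -8 * (-3) + 10
= 24 + 10
= 34
Since f'(-3) > 0, the function is increasing (1)

1


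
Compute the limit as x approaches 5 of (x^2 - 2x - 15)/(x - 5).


Direct substitution gives 0/0, so we factor the numerator.
Factor: (x^2 - 2x - 15) = (x - 5)(x + 3)
Cancel the common factor (x - 5):
(x^2 - 2x - 15)/(x - 5) = (x + 3)
Now substitute x = 5:
= (5) - (-3) = 8

8


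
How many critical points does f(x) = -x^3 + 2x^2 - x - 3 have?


Find where f'(x) = 0:
f(x) = -x^3 + 2x^2 - x - 3
f'(x) = -3x^2 + 4x - 1
This is a quadratic in x. Use the discriminant to count real roots.
Discriminant = (4)^2 - 4 * (-3) * (-1)
= 16 - 12
= 4
Since discriminant > 0, f'(x) = 0 has 2 real solutions.
Number of critical points: 2

2


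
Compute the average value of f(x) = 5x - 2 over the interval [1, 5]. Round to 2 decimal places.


Average value = 1/(b-a) * integral from a to b of f(x) dx
First compute the integral of 5x - 2:
F(x) = (5/2)x^2 - 2x
F(5) = 5/2 * 25 - 2 * 5 = 105/2
F(1) = 5/2 * 1 - 2 * 1 = 1/2
Integral = 105/2 - 1/2 = 52
Average = 52 / (5 - 1) = 52 / 4
= 13 = 13.00

13.00
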